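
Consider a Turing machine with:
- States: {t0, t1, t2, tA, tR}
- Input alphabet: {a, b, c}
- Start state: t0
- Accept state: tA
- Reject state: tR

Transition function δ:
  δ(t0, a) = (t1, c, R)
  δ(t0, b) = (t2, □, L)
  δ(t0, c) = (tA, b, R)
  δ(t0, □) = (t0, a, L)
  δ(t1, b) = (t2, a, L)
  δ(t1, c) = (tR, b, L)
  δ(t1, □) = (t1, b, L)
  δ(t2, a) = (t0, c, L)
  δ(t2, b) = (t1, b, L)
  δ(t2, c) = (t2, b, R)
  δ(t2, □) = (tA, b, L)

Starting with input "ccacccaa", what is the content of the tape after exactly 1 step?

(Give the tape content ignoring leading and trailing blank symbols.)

Execution trace:
Initial: [t0]ccacccaa
Step 1: δ(t0, c) = (tA, b, R) → b[tA]cacccaa

The machine reaches the accept state tA and halts.

After 1 step, the tape (ignoring leading/trailing blanks) is: bcacccaa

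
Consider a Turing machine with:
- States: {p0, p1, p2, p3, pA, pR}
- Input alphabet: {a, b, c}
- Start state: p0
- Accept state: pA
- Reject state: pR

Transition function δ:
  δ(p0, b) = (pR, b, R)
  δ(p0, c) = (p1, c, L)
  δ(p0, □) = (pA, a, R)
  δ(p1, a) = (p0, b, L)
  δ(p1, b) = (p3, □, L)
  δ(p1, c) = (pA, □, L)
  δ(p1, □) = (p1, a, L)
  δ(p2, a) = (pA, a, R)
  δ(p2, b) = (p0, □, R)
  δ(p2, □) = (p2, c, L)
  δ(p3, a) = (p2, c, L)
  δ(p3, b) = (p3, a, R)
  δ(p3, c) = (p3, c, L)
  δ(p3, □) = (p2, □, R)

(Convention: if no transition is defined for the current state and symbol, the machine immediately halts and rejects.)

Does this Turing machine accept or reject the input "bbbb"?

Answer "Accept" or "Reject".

Execution trace:
Initial: [p0]bbbb
Step 1: δ(p0, b) = (pR, b, R) → b[pR]bbb

The machine reaches the reject state pR and halts.

Answer: Reject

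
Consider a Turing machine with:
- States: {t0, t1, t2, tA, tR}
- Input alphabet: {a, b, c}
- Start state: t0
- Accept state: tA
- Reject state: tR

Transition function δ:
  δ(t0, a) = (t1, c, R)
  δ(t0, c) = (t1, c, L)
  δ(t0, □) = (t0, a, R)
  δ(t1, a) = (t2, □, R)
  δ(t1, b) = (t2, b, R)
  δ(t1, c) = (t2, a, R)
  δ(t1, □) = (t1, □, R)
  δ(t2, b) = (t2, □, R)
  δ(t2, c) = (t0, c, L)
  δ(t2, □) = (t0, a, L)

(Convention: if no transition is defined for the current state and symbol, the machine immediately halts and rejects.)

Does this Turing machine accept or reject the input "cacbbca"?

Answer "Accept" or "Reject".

Execution trace:
Initial: [t0]cacbbca
Step 1: δ(t0, c) = (t1, c, L) → [t1]□cacbbca
Step 2: δ(t1, □) = (t1, □, R) → □[t1]cacbbca
Step 3: δ(t1, c) = (t2, a, R) → □a[t2]acbbca

No transition is defined for δ(t2, a). By convention the machine halts and rejects.

Answer: Reject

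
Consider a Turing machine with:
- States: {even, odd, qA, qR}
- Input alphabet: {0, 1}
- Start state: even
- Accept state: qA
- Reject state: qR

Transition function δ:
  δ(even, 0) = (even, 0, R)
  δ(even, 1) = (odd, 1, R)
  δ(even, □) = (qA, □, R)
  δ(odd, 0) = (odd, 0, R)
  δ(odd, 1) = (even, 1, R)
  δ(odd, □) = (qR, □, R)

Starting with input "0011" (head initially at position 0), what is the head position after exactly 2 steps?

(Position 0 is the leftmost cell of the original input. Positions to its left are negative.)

Execution trace (head position shown):
Step 0: [even]0011  (head at position 0)
Step 1: move right → 0[even]011  (head at position 1)
Step 2: move right → 00[even]11  (head at position 2)

After 2 steps, the head is at position 2.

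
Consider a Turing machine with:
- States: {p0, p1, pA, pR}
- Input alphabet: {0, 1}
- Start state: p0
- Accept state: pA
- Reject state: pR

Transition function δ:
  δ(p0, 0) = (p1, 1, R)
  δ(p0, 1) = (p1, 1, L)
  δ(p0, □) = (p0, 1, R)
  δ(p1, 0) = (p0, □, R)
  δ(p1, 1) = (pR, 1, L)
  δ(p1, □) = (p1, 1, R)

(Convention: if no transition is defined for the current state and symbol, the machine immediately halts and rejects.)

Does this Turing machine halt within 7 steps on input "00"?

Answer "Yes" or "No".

Execution trace:
Initial: [p0]00
Step 1: δ(p0, 0) = (p1, 1, R) → 1[p1]0
Step 2: δ(p1, 0) = (p0, □, R) → 1□[p0]□
Step 3: δ(p0, □) = (p0, 1, R) → 1□1[p0]□
Step 4: δ(p0, □) = (p0, 1, R) → 1□11[p0]□
Step 5: δ(p0, □) = (p0, 1, R) → 1□111[p0]□
Step 6: δ(p0, □) = (p0, 1, R) → 1□1111[p0]□
Step 7: δ(p0, □) = (p0, 1, R) → 1□11111[p0]□

The machine has not reached a halting state after 7 steps.
The machine did not halt within the 7-step bound.

Answer: No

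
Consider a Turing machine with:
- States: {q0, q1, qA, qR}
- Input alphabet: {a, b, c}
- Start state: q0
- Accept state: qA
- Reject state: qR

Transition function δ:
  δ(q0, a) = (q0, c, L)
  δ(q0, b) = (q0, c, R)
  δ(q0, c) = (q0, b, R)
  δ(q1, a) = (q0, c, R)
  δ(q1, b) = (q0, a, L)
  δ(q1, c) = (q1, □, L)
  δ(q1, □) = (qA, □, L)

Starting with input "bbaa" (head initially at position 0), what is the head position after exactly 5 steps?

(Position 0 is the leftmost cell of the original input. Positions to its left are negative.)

Execution trace (head position shown):
Step 0: [q0]bbaa  (head at position 0)
Step 1: move right → c[q0]baa  (head at position 1)
Step 2: move right → cc[q0]aa  (head at position 2)
Step 3: move left → c[q0]cca  (head at position 1)
Step 4: move right → cb[q0]ca  (head at position 2)
Step 5: move right → cbb[q0]a  (head at position 3)

After 5 steps, the head is at position 3.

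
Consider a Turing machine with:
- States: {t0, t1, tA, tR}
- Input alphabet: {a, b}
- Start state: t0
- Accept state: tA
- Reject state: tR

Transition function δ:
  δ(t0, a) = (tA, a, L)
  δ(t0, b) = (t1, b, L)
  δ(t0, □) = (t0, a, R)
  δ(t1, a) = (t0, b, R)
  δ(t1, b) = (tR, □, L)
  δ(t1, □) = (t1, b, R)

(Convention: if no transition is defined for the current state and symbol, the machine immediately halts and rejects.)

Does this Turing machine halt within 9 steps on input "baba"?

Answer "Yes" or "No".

Execution trace:
Initial: [t0]baba
Step 1: δ(t0, b) = (t1, b, L) → [t1]□baba
Step 2: δ(t1, □) = (t1, b, R) → b[t1]baba
Step 3: δ(t1, b) = (tR, □, L) → [tR]b□aba

The machine reaches the reject state tR and halts.
The machine halted after 3 steps (within the 9-step bound).

Answer: Yes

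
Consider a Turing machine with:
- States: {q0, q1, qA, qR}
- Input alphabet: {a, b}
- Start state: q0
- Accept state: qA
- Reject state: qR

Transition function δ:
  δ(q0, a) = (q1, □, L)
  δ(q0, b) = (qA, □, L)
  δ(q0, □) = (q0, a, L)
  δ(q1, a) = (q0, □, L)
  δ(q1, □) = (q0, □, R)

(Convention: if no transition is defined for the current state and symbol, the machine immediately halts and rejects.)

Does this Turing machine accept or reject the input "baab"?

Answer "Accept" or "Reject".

Execution trace:
Initial: [q0]baab
Step 1: δ(q0, b) = (qA, □, L) → [qA]□□aab

The machine reaches the accept state qA and halts.

Answer: Accept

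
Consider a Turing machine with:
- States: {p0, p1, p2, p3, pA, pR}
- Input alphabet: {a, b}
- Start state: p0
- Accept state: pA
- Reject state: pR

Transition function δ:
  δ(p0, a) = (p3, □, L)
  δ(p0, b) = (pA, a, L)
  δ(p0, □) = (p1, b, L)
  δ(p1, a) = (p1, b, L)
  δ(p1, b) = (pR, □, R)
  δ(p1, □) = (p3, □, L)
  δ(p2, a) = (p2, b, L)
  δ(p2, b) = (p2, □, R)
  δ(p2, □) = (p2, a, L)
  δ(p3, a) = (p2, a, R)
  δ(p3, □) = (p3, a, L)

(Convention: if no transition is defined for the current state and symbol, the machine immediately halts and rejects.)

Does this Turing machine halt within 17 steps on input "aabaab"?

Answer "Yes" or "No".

Execution trace:
Initial: [p0]aabaab
Step 1: δ(p0, a) = (p3, □, L) → [p3]□□abaab
Step 2: δ(p3, □) = (p3, a, L) → [p3]□a□abaab
Step 3: δ(p3, □) = (p3, a, L) → [p3]□aa□abaab
Step 4: δ(p3, □) = (p3, a, L) → [p3]□aaa□abaab
Step 5: δ(p3, □) = (p3, a, L) → [p3]□aaaa□abaab
Step 6: δ(p3, □) = (p3, a, L) → [p3]□aaaaa□abaab
Step 7: δ(p3, □) = (p3, a, L) → [p3]□aaaaaa□abaab
Step 8: δ(p3, □) = (p3, a, L) → [p3]□aaaaaaa□abaab
Step 9: δ(p3, □) = (p3, a, L) → [p3]□aaaaaaaa□abaab
Step 10: δ(p3, □) = (p3, a, L) → [p3]□aaaaaaaaa□abaab
Step 11: δ(p3, □) = (p3, a, L) → [p3]□aaaaaaaaaa□abaab
Step 12: δ(p3, □) = (p3, a, L) → [p3]□aaaaaaaaaaa□abaab
Step 13: δ(p3, □) = (p3, a, L) → [p3]□aaaaaaaaaaaa□abaab
Step 14: δ(p3, □) = (p3, a, L) → [p3]□aaaaaaaaaaaaa□abaab
Step 15: δ(p3, □) = (p3, a, L) → [p3]□aaaaaaaaaaaaaa□abaab
Step 16: δ(p3, □) = (p3, a, L) → [p3]□aaaaaaaaaaaaaaa□abaab
Step 17: δ(p3, □) = (p3, a, L) → [p3]□aaaaaaaaaaaaaaaa□abaab

The machine has not reached a halting state after 17 steps.
The machine did not halt within the 17-step bound.

Answer: No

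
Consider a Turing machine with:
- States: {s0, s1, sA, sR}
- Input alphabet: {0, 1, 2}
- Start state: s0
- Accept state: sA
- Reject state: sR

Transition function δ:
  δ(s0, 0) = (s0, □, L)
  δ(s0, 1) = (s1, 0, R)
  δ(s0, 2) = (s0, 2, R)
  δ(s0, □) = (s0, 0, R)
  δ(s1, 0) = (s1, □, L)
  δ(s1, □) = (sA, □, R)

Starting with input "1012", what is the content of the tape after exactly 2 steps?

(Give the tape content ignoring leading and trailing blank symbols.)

Execution trace:
Initial: [s0]1012
Step 1: δ(s0, 1) = (s1, 0, R) → 0[s1]012
Step 2: δ(s1, 0) = (s1, □, L) → [s1]0□12

After 2 steps, the tape (ignoring leading/trailing blanks) is: 0□12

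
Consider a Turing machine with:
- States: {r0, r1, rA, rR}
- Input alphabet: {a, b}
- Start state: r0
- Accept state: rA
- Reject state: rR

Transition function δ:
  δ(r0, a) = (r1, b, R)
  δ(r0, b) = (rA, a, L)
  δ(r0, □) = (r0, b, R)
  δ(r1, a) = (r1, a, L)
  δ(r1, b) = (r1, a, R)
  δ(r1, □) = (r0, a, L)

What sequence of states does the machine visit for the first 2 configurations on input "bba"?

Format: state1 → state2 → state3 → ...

Execution trace:
Initial: [r0]bba
Step 1: δ(r0, b) = (rA, a, L) → [rA]□aba

The machine reaches the accept state rA and halts.

State sequence: r0 → rA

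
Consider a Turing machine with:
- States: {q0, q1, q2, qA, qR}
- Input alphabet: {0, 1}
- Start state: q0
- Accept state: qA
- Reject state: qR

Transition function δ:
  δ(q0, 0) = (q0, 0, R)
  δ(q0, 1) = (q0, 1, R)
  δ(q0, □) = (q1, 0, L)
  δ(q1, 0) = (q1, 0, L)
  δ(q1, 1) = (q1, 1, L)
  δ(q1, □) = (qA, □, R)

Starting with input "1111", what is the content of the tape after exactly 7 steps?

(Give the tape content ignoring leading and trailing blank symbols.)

Execution trace:
Initial: [q0]1111
Step 1: δ(q0, 1) = (q0, 1, R) → 1[q0]111
Step 2: δ(q0, 1) = (q0, 1, R) → 11[q0]11
Step 3: δ(q0, 1) = (q0, 1, R) → 111[q0]1
Step 4: δ(q0, 1) = (q0, 1, R) → 1111[q0]□
Step 5: δ(q0, □) = (q1, 0, L) → 111[q1]10
Step 6: δ(q1, 1) = (q1, 1, L) → 11[q1]110
Step 7: δ(q1, 1) = (q1, 1, L) → 1[q1]1110

After 7 steps, the tape (ignoring leading/trailing blanks) is: 11110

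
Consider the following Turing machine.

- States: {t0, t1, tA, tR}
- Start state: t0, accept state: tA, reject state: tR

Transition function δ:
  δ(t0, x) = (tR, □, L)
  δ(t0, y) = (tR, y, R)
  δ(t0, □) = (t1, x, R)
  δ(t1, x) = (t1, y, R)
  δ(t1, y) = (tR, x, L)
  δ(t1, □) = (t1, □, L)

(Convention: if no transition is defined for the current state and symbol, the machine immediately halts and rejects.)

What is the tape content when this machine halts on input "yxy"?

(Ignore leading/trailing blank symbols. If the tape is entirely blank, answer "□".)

Execution trace:
Initial: [t0]yxy
Step 1: δ(t0, y) = (tR, y, R) → y[tR]xy

The machine reaches the reject state tR and halts.

Final tape (ignoring leading/trailing blanks): yxy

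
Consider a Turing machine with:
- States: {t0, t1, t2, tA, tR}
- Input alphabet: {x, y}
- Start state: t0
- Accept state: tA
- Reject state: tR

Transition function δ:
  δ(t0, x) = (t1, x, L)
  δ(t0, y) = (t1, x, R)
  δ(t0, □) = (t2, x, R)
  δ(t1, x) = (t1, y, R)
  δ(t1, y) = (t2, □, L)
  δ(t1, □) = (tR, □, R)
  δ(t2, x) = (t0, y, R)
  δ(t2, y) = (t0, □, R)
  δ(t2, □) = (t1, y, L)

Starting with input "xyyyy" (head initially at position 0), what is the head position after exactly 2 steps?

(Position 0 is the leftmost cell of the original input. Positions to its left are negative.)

Execution trace (head position shown):
Step 0: [t0]xyyyy  (head at position 0)
Step 1: move left → [t1]□xyyyy  (head at position -1)
Step 2: move right → □[tR]xyyyy  (head at position 0)

After 2 steps, the head is at position 0.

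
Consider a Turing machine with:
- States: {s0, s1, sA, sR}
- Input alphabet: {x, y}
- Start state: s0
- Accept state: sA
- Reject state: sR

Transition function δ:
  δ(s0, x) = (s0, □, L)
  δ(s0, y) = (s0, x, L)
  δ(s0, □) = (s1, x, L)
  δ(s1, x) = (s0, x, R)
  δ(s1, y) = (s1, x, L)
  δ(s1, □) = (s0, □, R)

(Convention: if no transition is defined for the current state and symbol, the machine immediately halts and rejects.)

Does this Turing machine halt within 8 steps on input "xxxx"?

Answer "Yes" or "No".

Execution trace:
Initial: [s0]xxxx
Step 1: δ(s0, x) = (s0, □, L) → [s0]□□xxx
Step 2: δ(s0, □) = (s1, x, L) → [s1]□x□xxx
Step 3: δ(s1, □) = (s0, □, R) → □[s0]x□xxx
Step 4: δ(s0, x) = (s0, □, L) → [s0]□□□xxx
Step 5: δ(s0, □) = (s1, x, L) → [s1]□x□□xxx
Step 6: δ(s1, □) = (s0, □, R) → □[s0]x□□xxx
Step 7: δ(s0, x) = (s0, □, L) → [s0]□□□□xxx
Step 8: δ(s0, □) = (s1, x, L) → [s1]□x□□□xxx

The machine has not reached a halting state after 8 steps.
The machine did not halt within the 8-step bound.

Answer: No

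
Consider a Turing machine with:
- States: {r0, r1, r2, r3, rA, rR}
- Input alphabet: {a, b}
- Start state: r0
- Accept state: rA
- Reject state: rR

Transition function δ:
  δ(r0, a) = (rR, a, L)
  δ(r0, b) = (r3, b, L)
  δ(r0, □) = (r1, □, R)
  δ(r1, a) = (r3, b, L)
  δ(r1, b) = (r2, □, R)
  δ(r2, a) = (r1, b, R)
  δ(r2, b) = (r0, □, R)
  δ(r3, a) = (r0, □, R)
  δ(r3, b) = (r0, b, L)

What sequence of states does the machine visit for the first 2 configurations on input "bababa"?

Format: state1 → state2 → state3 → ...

Execution trace:
Initial: [r0]bababa
Step 1: δ(r0, b) = (r3, b, L) → [r3]□bababa

No transition is defined for δ(r3, □). By convention the machine halts and rejects.

State sequence: r0 → r3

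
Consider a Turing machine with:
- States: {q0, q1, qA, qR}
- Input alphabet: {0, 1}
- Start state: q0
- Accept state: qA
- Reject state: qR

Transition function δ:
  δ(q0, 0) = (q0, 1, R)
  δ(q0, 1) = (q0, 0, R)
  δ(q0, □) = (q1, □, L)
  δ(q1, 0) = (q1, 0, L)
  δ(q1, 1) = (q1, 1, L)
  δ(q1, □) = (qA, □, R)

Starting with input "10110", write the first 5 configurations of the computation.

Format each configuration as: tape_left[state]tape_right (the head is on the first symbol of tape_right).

Transitions applied:
Step 1: δ(q0, 1) = (q0, 0, R)
Step 2: δ(q0, 0) = (q0, 1, R)
Step 3: δ(q0, 1) = (q0, 0, R)
Step 4: δ(q0, 1) = (q0, 0, R)

The first 5 configurations are:
[q0]10110 ⊢ 0[q0]0110 ⊢ 01[q0]110 ⊢ 010[q0]10 ⊢ 0100[q0]0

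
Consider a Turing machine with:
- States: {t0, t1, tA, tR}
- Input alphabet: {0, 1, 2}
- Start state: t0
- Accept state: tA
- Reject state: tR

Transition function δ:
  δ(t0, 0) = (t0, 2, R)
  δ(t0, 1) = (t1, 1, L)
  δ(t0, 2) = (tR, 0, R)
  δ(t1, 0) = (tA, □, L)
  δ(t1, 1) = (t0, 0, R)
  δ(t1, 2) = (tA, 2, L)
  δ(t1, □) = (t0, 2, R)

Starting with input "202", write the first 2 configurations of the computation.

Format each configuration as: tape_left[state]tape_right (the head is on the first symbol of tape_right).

Transitions applied:
Step 1: δ(t0, 2) = (tR, 0, R)

The first 2 configurations are:
[t0]202 ⊢ 0[tR]02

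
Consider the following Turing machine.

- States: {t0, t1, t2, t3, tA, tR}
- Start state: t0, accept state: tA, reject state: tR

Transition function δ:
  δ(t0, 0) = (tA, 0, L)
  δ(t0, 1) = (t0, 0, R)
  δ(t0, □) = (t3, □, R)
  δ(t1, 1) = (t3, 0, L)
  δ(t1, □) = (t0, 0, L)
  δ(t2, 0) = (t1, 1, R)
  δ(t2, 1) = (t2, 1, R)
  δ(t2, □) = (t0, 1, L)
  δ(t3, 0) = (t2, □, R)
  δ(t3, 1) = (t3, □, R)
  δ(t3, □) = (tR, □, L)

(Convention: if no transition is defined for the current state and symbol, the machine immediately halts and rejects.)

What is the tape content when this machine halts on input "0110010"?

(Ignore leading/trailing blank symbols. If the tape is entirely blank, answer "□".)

Execution trace:
Initial: [t0]0110010
Step 1: δ(t0, 0) = (tA, 0, L) → [tA]□0110010

The machine reaches the accept state tA and halts.

Final tape (ignoring leading/trailing blanks): 0110010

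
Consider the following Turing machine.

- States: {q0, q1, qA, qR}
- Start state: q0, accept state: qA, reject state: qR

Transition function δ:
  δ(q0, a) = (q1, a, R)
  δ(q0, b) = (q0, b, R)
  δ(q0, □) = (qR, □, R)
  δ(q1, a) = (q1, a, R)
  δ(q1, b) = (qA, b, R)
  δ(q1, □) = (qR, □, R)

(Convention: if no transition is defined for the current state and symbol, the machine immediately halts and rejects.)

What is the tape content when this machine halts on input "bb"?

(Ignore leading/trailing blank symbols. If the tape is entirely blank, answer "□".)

Execution trace:
Initial: [q0]bb
Step 1: δ(q0, b) = (q0, b, R) → b[q0]b
Step 2: δ(q0, b) = (q0, b, R) → bb[q0]□
Step 3: δ(q0, □) = (qR, □, R) → bb□[qR]□

The machine reaches the reject state qR and halts.

Final tape (ignoring leading/trailing blanks): bb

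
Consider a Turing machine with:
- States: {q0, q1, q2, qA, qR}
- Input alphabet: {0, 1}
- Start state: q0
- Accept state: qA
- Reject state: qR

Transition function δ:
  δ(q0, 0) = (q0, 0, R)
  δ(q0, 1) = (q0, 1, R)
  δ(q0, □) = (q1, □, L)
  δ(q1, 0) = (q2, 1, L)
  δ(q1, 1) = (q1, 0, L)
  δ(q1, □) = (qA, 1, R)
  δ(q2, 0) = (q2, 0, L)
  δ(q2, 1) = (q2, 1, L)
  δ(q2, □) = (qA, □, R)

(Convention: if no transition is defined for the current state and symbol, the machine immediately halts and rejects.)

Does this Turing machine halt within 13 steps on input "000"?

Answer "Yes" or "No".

Execution trace:
Initial: [q0]000
Step 1: δ(q0, 0) = (q0, 0, R) → 0[q0]00
Step 2: δ(q0, 0) = (q0, 0, R) → 00[q0]0
Step 3: δ(q0, 0) = (q0, 0, R) → 000[q0]□
Step 4: δ(q0, □) = (q1, □, L) → 00[q1]0□
Step 5: δ(q1, 0) = (q2, 1, L) → 0[q2]01□
Step 6: δ(q2, 0) = (q2, 0, L) → [q2]001□
Step 7: δ(q2, 0) = (q2, 0, L) → [q2]□001□
Step 8: δ(q2, □) = (qA, □, R) → □[qA]001□

The machine reaches the accept state qA and halts.
The machine halted after 8 steps (within the 13-step bound).

Answer: Yes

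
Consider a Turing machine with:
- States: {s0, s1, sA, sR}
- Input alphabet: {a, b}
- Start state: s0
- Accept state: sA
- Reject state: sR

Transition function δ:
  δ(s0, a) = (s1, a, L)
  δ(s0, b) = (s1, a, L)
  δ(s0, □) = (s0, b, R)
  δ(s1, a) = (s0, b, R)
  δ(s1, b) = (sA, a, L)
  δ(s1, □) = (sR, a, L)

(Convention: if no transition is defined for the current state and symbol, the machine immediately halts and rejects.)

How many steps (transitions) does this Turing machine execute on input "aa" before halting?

Execution trace:
Initial: [s0]aa
Step 1: δ(s0, a) = (s1, a, L) → [s1]□aa
Step 2: δ(s1, □) = (sR, a, L) → [sR]□aaa

The machine reaches the reject state sR and halts.

The machine executed 2 steps before halting.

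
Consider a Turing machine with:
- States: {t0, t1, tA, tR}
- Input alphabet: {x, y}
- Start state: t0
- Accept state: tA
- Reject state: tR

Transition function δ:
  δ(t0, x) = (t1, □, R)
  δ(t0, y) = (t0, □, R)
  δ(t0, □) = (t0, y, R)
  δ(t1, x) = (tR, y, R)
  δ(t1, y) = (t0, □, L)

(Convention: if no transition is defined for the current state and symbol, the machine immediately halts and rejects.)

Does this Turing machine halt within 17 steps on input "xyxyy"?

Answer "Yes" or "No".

Execution trace:
Initial: [t0]xyxyy
Step 1: δ(t0, x) = (t1, □, R) → □[t1]yxyy
Step 2: δ(t1, y) = (t0, □, L) → [t0]□□xyy
Step 3: δ(t0, □) = (t0, y, R) → y[t0]□xyy
Step 4: δ(t0, □) = (t0, y, R) → yy[t0]xyy
Step 5: δ(t0, x) = (t1, □, R) → yy□[t1]yy
Step 6: δ(t1, y) = (t0, □, L) → yy[t0]□□y
Step 7: δ(t0, □) = (t0, y, R) → yyy[t0]□y
Step 8: δ(t0, □) = (t0, y, R) → yyyy[t0]y
Step 9: δ(t0, y) = (t0, □, R) → yyyy□[t0]□
Step 10: δ(t0, □) = (t0, y, R) → yyyy□y[t0]□
Step 11: δ(t0, □) = (t0, y, R) → yyyy□yy[t0]□
Step 12: δ(t0, □) = (t0, y, R) → yyyy□yyy[t0]□
Step 13: δ(t0, □) = (t0, y, R) → yyyy□yyyy[t0]□
Step 14: δ(t0, □) = (t0, y, R) → yyyy□yyyyy[t0]□
Step 15: δ(t0, □) = (t0, y, R) → yyyy□yyyyyy[t0]□
Step 16: δ(t0, □) = (t0, y, R) → yyyy□yyyyyyy[t0]□
Step 17: δ(t0, □) = (t0, y, R) → yyyy□yyyyyyyy[t0]□

The machine has not reached a halting state after 17 steps.
The machine did not halt within the 17-step bound.

Answer: No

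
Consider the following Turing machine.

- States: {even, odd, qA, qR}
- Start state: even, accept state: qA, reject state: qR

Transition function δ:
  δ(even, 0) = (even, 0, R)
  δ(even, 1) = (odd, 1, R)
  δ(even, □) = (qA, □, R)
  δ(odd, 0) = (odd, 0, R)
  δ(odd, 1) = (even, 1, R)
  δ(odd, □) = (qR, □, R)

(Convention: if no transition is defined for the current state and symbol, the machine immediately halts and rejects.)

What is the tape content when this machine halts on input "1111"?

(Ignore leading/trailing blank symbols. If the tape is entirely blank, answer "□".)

Execution trace:
Initial: [even]1111
Step 1: δ(even, 1) = (odd, 1, R) → 1[odd]111
Step 2: δ(odd, 1) = (even, 1, R) → 11[even]11
Step 3: δ(even, 1) = (odd, 1, R) → 111[odd]1
Step 4: δ(odd, 1) = (even, 1, R) → 1111[even]□
Step 5: δ(even, □) = (qA, □, R) → 1111□[qA]□

The machine reaches the accept state qA and halts.

Final tape (ignoring leading/trailing blanks): 1111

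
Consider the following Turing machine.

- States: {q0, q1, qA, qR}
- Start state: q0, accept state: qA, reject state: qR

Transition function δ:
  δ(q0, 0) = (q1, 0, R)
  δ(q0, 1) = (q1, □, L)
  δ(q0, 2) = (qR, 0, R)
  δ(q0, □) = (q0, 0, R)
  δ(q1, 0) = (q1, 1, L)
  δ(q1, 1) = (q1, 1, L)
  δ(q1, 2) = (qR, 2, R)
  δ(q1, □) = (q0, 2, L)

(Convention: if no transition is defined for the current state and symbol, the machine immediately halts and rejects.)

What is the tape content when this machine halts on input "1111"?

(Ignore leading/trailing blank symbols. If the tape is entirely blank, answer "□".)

Execution trace:
Initial: [q0]1111
Step 1: δ(q0, 1) = (q1, □, L) → [q1]□□111
Step 2: δ(q1, □) = (q0, 2, L) → [q0]□2□111
Step 3: δ(q0, □) = (q0, 0, R) → 0[q0]2□111
Step 4: δ(q0, 2) = (qR, 0, R) → 00[qR]□111

The machine reaches the reject state qR and halts.

Final tape (ignoring leading/trailing blanks): 00□111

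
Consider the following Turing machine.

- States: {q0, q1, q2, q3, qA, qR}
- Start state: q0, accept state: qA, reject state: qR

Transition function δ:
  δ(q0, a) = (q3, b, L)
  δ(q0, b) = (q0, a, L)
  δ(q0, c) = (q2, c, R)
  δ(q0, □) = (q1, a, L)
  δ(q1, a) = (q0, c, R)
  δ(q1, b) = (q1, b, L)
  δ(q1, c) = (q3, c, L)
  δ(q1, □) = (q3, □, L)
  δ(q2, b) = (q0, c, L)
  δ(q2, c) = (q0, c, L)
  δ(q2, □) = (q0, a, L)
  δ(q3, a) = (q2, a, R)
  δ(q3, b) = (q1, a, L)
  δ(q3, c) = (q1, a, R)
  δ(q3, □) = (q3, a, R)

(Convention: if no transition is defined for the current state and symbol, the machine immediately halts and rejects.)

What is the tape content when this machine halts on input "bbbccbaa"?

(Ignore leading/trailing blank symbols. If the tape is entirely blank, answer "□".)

Execution trace:
Initial: [q0]bbbccbaa
Step 1: δ(q0, b) = (q0, a, L) → [q0]□abbccbaa
Step 2: δ(q0, □) = (q1, a, L) → [q1]□aabbccbaa
Step 3: δ(q1, □) = (q3, □, L) → [q3]□□aabbccbaa
Step 4: δ(q3, □) = (q3, a, R) → a[q3]□aabbccbaa
Step 5: δ(q3, □) = (q3, a, R) → aa[q3]aabbccbaa
Step 6: δ(q3, a) = (q2, a, R) → aaa[q2]abbccbaa

No transition is defined for δ(q2, a). By convention the machine halts and rejects.

Final tape (ignoring leading/trailing blanks): aaaabbccbaa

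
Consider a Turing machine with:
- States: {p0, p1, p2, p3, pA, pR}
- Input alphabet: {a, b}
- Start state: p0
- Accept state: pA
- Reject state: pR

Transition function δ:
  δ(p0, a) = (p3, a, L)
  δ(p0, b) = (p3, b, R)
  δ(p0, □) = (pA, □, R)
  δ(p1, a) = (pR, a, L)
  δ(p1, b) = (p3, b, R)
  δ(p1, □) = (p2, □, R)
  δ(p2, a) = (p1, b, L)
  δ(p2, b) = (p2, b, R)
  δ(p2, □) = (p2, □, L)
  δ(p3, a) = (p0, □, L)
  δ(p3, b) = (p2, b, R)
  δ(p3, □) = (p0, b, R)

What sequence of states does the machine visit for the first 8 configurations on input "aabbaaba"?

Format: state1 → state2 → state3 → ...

Execution trace:
Initial: [p0]aabbaaba
Step 1: δ(p0, a) = (p3, a, L) → [p3]□aabbaaba
Step 2: δ(p3, □) = (p0, b, R) → b[p0]aabbaaba
Step 3: δ(p0, a) = (p3, a, L) → [p3]baabbaaba
Step 4: δ(p3, b) = (p2, b, R) → b[p2]aabbaaba
Step 5: δ(p2, a) = (p1, b, L) → [p1]bbabbaaba
Step 6: δ(p1, b) = (p3, b, R) → b[p3]babbaaba
Step 7: δ(p3, b) = (p2, b, R) → bb[p2]abbaaba

State sequence: p0 → p3 → p0 → p3 → p2 → p1 → p3 → p2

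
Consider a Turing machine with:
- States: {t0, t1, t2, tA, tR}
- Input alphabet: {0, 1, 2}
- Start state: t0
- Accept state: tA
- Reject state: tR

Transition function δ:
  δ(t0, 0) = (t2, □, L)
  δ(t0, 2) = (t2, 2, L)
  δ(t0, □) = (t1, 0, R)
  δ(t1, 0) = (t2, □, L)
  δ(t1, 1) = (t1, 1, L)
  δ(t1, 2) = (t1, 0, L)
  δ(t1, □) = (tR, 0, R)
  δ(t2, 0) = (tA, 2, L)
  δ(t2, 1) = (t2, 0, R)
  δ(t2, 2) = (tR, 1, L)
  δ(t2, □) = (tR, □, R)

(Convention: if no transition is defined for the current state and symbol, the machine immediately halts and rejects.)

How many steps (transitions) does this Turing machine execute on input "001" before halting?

Execution trace:
Initial: [t0]001
Step 1: δ(t0, 0) = (t2, □, L) → [t2]□□01
Step 2: δ(t2, □) = (tR, □, R) → □[tR]□01

The machine reaches the reject state tR and halts.

The machine executed 2 steps before halting.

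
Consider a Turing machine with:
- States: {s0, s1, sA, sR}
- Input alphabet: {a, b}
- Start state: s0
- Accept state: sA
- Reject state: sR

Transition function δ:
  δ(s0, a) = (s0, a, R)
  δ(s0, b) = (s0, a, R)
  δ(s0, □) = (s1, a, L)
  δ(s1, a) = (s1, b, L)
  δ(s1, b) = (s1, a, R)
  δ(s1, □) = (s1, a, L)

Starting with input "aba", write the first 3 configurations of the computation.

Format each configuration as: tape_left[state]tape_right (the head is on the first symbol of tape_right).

Transitions applied:
Step 1: δ(s0, a) = (s0, a, R)
Step 2: δ(s0, b) = (s0, a, R)

The first 3 configurations are:
[s0]aba ⊢ a[s0]ba ⊢ aa[s0]a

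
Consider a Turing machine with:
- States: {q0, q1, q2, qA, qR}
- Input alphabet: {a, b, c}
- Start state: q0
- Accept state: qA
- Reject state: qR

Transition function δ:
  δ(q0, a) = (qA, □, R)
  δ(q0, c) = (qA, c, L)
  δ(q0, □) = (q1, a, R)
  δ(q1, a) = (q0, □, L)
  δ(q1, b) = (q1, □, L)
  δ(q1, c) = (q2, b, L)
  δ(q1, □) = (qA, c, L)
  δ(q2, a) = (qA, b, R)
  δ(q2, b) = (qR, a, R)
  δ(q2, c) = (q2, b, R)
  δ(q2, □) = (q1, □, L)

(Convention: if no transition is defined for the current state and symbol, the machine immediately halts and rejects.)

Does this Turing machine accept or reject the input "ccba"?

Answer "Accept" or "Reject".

Execution trace:
Initial: [q0]ccba
Step 1: δ(q0, c) = (qA, c, L) → [qA]□ccba

The machine reaches the accept state qA and halts.

Answer: Accept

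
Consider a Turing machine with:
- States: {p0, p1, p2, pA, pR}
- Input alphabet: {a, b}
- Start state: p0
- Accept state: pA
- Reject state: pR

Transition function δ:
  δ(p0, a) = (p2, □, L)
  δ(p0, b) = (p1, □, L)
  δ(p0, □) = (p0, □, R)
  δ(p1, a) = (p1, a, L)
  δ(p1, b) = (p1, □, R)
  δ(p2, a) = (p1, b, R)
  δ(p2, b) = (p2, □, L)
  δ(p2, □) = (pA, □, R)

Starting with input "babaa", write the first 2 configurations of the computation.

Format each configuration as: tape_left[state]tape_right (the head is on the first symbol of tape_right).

Transitions applied:
Step 1: δ(p0, b) = (p1, □, L)

The first 2 configurations are:
[p0]babaa ⊢ [p1]□□abaa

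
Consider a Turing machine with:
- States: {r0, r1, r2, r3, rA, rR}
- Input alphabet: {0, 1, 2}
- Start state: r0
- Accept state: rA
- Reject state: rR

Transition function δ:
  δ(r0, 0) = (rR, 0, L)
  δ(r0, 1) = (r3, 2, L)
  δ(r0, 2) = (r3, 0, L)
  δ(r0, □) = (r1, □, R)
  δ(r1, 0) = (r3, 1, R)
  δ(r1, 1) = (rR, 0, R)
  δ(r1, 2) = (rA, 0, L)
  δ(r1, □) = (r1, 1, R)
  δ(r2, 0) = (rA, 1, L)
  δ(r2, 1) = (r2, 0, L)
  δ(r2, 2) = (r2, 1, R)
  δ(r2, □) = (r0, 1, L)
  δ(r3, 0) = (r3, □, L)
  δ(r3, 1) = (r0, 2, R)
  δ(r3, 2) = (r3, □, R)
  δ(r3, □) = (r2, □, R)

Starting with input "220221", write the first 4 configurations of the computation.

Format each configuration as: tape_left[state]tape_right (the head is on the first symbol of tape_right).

Transitions applied:
Step 1: δ(r0, 2) = (r3, 0, L)
Step 2: δ(r3, □) = (r2, □, R)
Step 3: δ(r2, 0) = (rA, 1, L)

The first 4 configurations are:
[r0]220221 ⊢ [r3]□020221 ⊢ □[r2]020221 ⊢ [rA]□120221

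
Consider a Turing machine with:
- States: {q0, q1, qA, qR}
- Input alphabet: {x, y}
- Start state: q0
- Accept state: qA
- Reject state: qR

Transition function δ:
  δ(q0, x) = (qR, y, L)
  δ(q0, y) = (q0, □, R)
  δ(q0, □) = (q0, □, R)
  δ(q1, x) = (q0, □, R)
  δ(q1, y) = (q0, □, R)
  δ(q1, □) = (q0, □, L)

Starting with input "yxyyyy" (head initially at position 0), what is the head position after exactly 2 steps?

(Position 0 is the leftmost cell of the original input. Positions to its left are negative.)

Execution trace (head position shown):
Step 0: [q0]yxyyyy  (head at position 0)
Step 1: move right → □[q0]xyyyy  (head at position 1)
Step 2: move left → [qR]□yyyyy  (head at position 0)

After 2 steps, the head is at position 0.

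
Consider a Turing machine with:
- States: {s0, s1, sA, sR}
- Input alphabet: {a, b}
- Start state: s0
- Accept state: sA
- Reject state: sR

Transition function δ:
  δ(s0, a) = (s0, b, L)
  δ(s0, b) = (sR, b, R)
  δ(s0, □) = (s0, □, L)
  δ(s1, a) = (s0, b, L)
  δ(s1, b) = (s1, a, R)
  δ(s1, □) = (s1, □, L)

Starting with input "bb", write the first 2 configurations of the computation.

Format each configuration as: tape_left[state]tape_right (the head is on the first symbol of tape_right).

Transitions applied:
Step 1: δ(s0, b) = (sR, b, R)

The first 2 configurations are:
[s0]bb ⊢ b[sR]b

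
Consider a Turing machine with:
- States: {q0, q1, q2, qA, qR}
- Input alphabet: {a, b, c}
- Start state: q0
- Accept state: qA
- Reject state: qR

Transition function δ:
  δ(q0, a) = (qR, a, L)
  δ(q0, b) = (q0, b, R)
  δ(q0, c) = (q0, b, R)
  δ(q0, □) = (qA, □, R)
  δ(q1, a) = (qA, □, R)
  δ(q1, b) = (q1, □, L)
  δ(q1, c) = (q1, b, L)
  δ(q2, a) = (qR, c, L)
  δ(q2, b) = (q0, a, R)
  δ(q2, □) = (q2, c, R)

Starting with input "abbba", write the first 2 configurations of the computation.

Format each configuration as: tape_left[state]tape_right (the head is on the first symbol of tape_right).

Transitions applied:
Step 1: δ(q0, a) = (qR, a, L)

The first 2 configurations are:
[q0]abbba ⊢ [qR]□abbba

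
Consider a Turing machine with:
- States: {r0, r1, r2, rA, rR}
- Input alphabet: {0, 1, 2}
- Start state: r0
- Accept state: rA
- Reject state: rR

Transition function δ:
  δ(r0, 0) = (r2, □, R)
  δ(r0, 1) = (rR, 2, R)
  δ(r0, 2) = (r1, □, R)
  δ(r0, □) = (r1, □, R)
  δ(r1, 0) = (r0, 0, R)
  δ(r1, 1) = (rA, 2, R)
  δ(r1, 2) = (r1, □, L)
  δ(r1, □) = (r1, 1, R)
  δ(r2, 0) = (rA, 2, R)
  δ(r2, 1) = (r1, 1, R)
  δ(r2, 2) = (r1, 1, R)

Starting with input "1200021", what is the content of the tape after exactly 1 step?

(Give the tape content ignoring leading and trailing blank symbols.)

Execution trace:
Initial: [r0]1200021
Step 1: δ(r0, 1) = (rR, 2, R) → 2[rR]200021

The machine reaches the reject state rR and halts.

After 1 step, the tape (ignoring leading/trailing blanks) is: 2200021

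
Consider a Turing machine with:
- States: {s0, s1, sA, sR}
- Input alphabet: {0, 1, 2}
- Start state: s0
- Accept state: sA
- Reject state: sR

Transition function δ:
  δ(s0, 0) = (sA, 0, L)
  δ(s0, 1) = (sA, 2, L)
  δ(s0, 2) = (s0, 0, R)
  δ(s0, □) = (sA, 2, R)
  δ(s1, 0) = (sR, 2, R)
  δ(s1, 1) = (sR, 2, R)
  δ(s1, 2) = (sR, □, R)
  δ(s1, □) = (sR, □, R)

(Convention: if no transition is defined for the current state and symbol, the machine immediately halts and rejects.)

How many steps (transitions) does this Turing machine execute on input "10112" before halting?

Execution trace:
Initial: [s0]10112
Step 1: δ(s0, 1) = (sA, 2, L) → [sA]□20112

The machine reaches the accept state sA and halts.

The machine executed 1 step before halting.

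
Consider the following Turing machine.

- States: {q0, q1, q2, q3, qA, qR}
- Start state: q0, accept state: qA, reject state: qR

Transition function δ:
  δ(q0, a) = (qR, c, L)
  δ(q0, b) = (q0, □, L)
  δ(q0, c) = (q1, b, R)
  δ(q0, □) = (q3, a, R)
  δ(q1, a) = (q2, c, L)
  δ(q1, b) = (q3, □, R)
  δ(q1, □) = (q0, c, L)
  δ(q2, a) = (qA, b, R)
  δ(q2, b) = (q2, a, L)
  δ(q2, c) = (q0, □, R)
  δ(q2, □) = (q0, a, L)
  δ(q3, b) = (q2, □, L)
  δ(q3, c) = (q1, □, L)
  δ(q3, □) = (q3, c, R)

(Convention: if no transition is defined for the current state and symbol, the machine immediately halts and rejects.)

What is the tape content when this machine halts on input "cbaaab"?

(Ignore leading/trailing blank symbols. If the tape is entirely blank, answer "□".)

Execution trace:
Initial: [q0]cbaaab
Step 1: δ(q0, c) = (q1, b, R) → b[q1]baaab
Step 2: δ(q1, b) = (q3, □, R) → b□[q3]aaab

No transition is defined for δ(q3, a). By convention the machine halts and rejects.

Final tape (ignoring leading/trailing blanks): b□aaab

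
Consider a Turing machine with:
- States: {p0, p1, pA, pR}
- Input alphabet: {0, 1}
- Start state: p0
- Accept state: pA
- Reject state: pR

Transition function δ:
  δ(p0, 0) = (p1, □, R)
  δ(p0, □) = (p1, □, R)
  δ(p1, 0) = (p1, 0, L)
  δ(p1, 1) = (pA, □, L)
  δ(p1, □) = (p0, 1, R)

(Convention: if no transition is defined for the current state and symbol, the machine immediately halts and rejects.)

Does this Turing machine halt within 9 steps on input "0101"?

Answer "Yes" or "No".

Execution trace:
Initial: [p0]0101
Step 1: δ(p0, 0) = (p1, □, R) → □[p1]101
Step 2: δ(p1, 1) = (pA, □, L) → [pA]□□01

The machine reaches the accept state pA and halts.
The machine halted after 2 steps (within the 9-step bound).

Answer: Yes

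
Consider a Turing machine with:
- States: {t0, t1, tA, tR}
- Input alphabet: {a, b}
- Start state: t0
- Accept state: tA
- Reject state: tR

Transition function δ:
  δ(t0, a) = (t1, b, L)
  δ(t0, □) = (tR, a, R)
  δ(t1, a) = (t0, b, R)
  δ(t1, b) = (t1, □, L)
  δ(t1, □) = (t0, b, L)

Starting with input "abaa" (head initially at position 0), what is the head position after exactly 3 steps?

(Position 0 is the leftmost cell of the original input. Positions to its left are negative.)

Execution trace (head position shown):
Step 0: [t0]abaa  (head at position 0)
Step 1: move left → [t1]□bbaa  (head at position -1)
Step 2: move left → [t0]□bbbaa  (head at position -2)
Step 3: move right → a[tR]bbbaa  (head at position -1)

After 3 steps, the head is at position -1.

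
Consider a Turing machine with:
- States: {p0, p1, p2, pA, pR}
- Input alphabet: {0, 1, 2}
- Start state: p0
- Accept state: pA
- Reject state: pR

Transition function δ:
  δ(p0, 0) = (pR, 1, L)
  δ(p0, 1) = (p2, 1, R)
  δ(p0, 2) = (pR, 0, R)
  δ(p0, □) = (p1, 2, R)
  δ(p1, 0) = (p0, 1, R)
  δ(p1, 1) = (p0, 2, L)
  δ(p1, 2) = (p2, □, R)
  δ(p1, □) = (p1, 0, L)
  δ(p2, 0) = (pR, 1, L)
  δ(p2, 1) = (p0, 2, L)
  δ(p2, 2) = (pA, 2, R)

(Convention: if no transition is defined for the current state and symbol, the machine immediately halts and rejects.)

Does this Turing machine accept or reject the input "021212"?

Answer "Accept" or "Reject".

Execution trace:
Initial: [p0]021212
Step 1: δ(p0, 0) = (pR, 1, L) → [pR]□121212

The machine reaches the reject state pR and halts.

Answer: Reject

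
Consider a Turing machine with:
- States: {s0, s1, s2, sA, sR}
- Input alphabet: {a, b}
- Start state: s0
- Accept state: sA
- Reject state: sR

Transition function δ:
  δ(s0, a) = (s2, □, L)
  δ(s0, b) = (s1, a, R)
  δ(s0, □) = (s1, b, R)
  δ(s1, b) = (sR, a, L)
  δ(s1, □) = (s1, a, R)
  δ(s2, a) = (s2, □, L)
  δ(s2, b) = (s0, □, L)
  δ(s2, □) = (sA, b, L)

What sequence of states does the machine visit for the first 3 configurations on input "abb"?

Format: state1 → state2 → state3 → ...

Execution trace:
Initial: [s0]abb
Step 1: δ(s0, a) = (s2, □, L) → [s2]□□bb
Step 2: δ(s2, □) = (sA, b, L) → [sA]□b□bb

The machine reaches the accept state sA and halts.

State sequence: s0 → s2 → sA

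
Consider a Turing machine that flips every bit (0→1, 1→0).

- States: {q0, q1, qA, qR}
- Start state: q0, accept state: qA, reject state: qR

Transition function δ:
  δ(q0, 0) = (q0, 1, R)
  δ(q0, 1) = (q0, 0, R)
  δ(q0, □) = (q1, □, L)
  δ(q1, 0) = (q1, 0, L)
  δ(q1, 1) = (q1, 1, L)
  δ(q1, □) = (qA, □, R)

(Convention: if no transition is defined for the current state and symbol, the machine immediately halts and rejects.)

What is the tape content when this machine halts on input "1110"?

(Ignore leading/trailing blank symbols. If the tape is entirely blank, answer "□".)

Execution trace:
Initial: [q0]1110
Step 1: δ(q0, 1) = (q0, 0, R) → 0[q0]110
Step 2: δ(q0, 1) = (q0, 0, R) → 00[q0]10
Step 3: δ(q0, 1) = (q0, 0, R) → 000[q0]0
Step 4: δ(q0, 0) = (q0, 1, R) → 0001[q0]□
Step 5: δ(q0, □) = (q1, □, L) → 000[q1]1□
Step 6: δ(q1, 1) = (q1, 1, L) → 00[q1]01□
Step 7: δ(q1, 0) = (q1, 0, L) → 0[q1]001□
Step 8: δ(q1, 0) = (q1, 0, L) → [q1]0001□
Step 9: δ(q1, 0) = (q1, 0, L) → [q1]□0001□
Step 10: δ(q1, □) = (qA, □, R) → □[qA]0001□

The machine reaches the accept state qA and halts.

Final tape (ignoring leading/trailing blanks): 0001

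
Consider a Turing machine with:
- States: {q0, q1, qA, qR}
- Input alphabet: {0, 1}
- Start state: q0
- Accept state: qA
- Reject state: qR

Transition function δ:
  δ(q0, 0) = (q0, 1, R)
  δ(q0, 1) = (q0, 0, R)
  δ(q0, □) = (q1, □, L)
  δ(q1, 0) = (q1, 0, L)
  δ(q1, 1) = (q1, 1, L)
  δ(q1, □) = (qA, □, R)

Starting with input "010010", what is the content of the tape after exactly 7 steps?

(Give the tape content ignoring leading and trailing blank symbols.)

Execution trace:
Initial: [q0]010010
Step 1: δ(q0, 0) = (q0, 1, R) → 1[q0]10010
Step 2: δ(q0, 1) = (q0, 0, R) → 10[q0]0010
Step 3: δ(q0, 0) = (q0, 1, R) → 101[q0]010
Step 4: δ(q0, 0) = (q0, 1, R) → 1011[q0]10
Step 5: δ(q0, 1) = (q0, 0, R) → 10110[q0]0
Step 6: δ(q0, 0) = (q0, 1, R) → 101101[q0]□
Step 7: δ(q0, □) = (q1, □, L) → 10110[q1]1□

After 7 steps, the tape (ignoring leading/trailing blanks) is: 101101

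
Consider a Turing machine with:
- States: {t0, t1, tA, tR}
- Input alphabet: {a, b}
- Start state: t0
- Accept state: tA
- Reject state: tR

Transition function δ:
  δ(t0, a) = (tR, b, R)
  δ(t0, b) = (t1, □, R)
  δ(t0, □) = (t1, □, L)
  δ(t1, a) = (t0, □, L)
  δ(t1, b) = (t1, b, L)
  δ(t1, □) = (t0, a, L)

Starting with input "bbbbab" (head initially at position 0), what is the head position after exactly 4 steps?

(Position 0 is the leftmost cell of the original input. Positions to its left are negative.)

Execution trace (head position shown):
Step 0: [t0]bbbbab  (head at position 0)
Step 1: move right → □[t1]bbbab  (head at position 1)
Step 2: move left → [t1]□bbbab  (head at position 0)
Step 3: move left → [t0]□abbbab  (head at position -1)
Step 4: move left → [t1]□□abbbab  (head at position -2)

After 4 steps, the head is at position -2.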